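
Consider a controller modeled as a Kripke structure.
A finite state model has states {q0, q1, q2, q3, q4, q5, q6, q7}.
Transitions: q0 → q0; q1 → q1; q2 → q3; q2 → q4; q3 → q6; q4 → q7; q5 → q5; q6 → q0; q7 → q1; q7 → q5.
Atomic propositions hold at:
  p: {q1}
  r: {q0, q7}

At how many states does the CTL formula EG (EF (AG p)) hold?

4

AG p: greatest fixpoint, start Z0 = {q1}, keep only states in Sat with every successor in Z. Already a fixed point.
Sat(AG p) = {q1}
EF (AG p): least fixpoint, start Z0 = {q1}, add states with some successor in Z. Z1 = {q1, q7}; Z2 = {q1, q4, q7}; Z3 = {q1, q2, q4, q7}; fixed.
Sat(EF (AG p)) = {q1, q2, q4, q7}
EG (EF (AG p)): greatest fixpoint, start Z0 = {q1, q2, q4, q7}, keep only states in Sat with some successor in Z. Already a fixed point.
Sat(EG (EF (AG p))) = {q1, q2, q4, q7}
|Sat(EG (EF (AG p)))| = |{q1, q2, q4, q7}| = 4.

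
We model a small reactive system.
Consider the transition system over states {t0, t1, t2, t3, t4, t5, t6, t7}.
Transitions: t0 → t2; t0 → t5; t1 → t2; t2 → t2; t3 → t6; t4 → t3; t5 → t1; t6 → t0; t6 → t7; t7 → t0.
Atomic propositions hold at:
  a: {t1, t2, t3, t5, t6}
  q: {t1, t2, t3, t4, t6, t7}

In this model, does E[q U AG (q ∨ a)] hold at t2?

Yes

Sat(q ∨ a) = {t1, t2, t3, t4, t5, t6, t7}
AG (q ∨ a): greatest fixpoint, start Z0 = {t1, t2, t3, t4, t5, t6, t7}, keep only states in Sat with every successor in Z. Z1 = {t1, t2, t3, t4, t5}; Z2 = {t1, t2, t4, t5}; Z3 = {t1, t2, t5}; fixed.
Sat(AG (q ∨ a)) = {t1, t2, t5}
E[q U AG (q ∨ a)]: least fixpoint, start Z0 = Sat(AG (q ∨ a)) = {t1, t2, t5}, add states in Sat(q) with some successor in Z. Already a fixed point.
Sat(E[q U AG (q ∨ a)]) = {t1, t2, t5}
t2 ∈ Sat(E[q U AG (q ∨ a)]) = {t1, t2, t5}, so the formula holds at t2.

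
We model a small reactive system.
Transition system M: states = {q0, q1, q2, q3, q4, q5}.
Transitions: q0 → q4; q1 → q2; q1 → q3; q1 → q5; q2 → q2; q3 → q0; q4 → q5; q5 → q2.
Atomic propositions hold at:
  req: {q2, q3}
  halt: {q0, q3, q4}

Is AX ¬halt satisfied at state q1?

Sat(¬halt) = {q1, q2, q5}
Sat(AX ¬halt) = {s : every successor in {q1, q2, q5}} = {q2, q4, q5}
q1 ∉ Sat(AX ¬halt) = {q2, q4, q5}, so the formula does not hold at q1.

No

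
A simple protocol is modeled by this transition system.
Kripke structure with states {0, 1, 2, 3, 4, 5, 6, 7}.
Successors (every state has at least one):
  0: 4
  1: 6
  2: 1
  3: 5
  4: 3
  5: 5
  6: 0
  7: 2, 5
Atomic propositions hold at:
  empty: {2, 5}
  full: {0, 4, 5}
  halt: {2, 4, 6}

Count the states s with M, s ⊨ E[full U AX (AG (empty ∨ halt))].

Sat(empty ∨ halt) = {2, 4, 5, 6}
AG (empty ∨ halt): greatest fixpoint, start Z0 = {2, 4, 5, 6}, keep only states in Sat with every successor in Z. Z1 = {5}; fixed.
Sat(AG (empty ∨ halt)) = {5}
Sat(AX (AG (empty ∨ halt))) = {s : every successor in {5}} = {3, 5}
E[full U AX (AG (empty ∨ halt))]: least fixpoint, start Z0 = Sat(AX (AG (empty ∨ halt))) = {3, 5}, add states in Sat(full) with some successor in Z. Z1 = {3, 4, 5}; Z2 = {0, 3, 4, 5}; fixed.
Sat(E[full U AX (AG (empty ∨ halt))]) = {0, 3, 4, 5}
|Sat(E[full U AX (AG (empty ∨ halt))])| = |{0, 3, 4, 5}| = 4.

4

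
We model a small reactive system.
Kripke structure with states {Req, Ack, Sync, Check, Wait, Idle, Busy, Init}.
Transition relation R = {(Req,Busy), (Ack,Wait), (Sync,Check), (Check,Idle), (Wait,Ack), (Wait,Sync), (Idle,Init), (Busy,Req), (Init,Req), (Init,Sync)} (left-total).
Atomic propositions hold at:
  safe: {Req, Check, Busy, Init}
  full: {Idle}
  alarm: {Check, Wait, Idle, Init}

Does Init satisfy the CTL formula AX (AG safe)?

No

AG safe: greatest fixpoint, start Z0 = {Req, Check, Busy, Init}, keep only states in Sat with every successor in Z. Z1 = {Req, Busy}; fixed.
Sat(AG safe) = {Req, Busy}
Sat(AX (AG safe)) = {s : every successor in {Req, Busy}} = {Req, Busy}
Init ∉ Sat(AX (AG safe)) = {Req, Busy}, so the formula does not hold at Init.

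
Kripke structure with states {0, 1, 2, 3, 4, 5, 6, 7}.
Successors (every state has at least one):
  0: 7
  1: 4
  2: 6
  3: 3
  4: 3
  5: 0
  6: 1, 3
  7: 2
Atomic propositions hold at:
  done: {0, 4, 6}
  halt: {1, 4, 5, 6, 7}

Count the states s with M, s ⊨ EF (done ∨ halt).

7

Sat(done ∨ halt) = {0, 1, 4, 5, 6, 7}
EF (done ∨ halt): least fixpoint, start Z0 = {0, 1, 4, 5, 6, 7}, add states with some successor in Z. Z1 = {0, 1, 2, 4, 5, 6, 7}; fixed.
Sat(EF (done ∨ halt)) = {0, 1, 2, 4, 5, 6, 7}
|Sat(EF (done ∨ halt))| = |{0, 1, 2, 4, 5, 6, 7}| = 7.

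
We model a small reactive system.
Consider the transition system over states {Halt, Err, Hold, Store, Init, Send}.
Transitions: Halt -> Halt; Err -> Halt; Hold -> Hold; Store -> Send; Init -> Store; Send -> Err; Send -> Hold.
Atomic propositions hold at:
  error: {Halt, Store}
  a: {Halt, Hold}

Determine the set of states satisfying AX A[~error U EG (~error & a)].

Sat(~error) = {Err, Hold, Init, Send}
Sat(~error & a) = {Hold}
EG (~error & a): greatest fixpoint, start Z0 = {Hold}, keep only states in Sat with some successor in Z. Already a fixed point.
Sat(EG (~error & a)) = {Hold}
A[~error U EG (~error & a)]: least fixpoint, start Z0 = Sat(EG (~error & a)) = {Hold}, add states in Sat(~error) with every successor in Z. Already a fixed point.
Sat(A[~error U EG (~error & a)]) = {Hold}
Sat(AX A[~error U EG (~error & a)]) = {s : every successor in {Hold}} = {Hold}

{Hold}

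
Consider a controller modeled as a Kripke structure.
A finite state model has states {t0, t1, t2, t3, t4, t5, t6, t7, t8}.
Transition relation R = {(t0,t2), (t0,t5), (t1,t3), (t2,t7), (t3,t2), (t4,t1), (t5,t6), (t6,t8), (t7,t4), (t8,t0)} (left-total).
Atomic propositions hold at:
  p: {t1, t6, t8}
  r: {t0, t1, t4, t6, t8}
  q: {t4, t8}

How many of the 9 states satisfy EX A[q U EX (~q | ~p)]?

8

Sat(~q) = {t0, t1, t2, t3, t5, t6, t7}
Sat(~p) = {t0, t2, t3, t4, t5, t7}
Sat(~q | ~p) = {t0, t1, t2, t3, t4, t5, t6, t7}
Sat(EX (~q | ~p)) = {s : some successor in {t0, t1, t2, t3, t4, t5, t6, t7}} = {t0, t1, t2, t3, t4, t5, t7, t8}
A[q U EX (~q | ~p)]: least fixpoint, start Z0 = Sat(EX (~q | ~p)) = {t0, t1, t2, t3, t4, t5, t7, t8}, add states in Sat(q) with every successor in Z. Already a fixed point.
Sat(A[q U EX (~q | ~p)]) = {t0, t1, t2, t3, t4, t5, t7, t8}
Sat(EX A[q U EX (~q | ~p)]) = {s : some successor in {t0, t1, t2, t3, t4, t5, t7, t8}} = {t0, t1, t2, t3, t4, t6, t7, t8}
|Sat(EX A[q U EX (~q | ~p)])| = |{t0, t1, t2, t3, t4, t6, t7, t8}| = 8.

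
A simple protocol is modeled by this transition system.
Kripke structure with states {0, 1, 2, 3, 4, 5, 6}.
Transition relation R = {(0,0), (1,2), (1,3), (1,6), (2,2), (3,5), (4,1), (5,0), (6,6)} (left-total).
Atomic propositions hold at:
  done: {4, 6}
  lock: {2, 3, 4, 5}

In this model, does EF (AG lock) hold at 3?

No

AG lock: greatest fixpoint, start Z0 = {2, 3, 4, 5}, keep only states in Sat with every successor in Z. Z1 = {2, 3}; Z2 = {2}; fixed.
Sat(AG lock) = {2}
EF (AG lock): least fixpoint, start Z0 = {2}, add states with some successor in Z. Z1 = {1, 2}; Z2 = {1, 2, 4}; fixed.
Sat(EF (AG lock)) = {1, 2, 4}
3 ∉ Sat(EF (AG lock)) = {1, 2, 4}, so the formula does not hold at 3.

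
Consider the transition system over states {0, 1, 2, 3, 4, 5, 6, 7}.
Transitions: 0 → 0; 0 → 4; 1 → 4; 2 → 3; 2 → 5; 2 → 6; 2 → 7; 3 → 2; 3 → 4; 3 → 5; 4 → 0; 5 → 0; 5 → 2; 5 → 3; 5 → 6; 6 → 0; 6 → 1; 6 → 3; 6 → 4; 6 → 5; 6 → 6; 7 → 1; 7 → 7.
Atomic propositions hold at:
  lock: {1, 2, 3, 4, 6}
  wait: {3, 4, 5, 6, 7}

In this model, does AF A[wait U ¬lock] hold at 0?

Yes

Sat(¬lock) = {0, 5, 7}
A[wait U ¬lock]: least fixpoint, start Z0 = Sat(¬lock) = {0, 5, 7}, add states in Sat(wait) with every successor in Z. Z1 = {0, 4, 5, 7}; fixed.
Sat(A[wait U ¬lock]) = {0, 4, 5, 7}
AF A[wait U ¬lock]: least fixpoint, start Z0 = {0, 4, 5, 7}, add states with every successor in Z. Z1 = {0, 1, 4, 5, 7}; fixed.
Sat(AF A[wait U ¬lock]) = {0, 1, 4, 5, 7}
0 ∈ Sat(AF A[wait U ¬lock]) = {0, 1, 4, 5, 7}, so the formula holds at 0.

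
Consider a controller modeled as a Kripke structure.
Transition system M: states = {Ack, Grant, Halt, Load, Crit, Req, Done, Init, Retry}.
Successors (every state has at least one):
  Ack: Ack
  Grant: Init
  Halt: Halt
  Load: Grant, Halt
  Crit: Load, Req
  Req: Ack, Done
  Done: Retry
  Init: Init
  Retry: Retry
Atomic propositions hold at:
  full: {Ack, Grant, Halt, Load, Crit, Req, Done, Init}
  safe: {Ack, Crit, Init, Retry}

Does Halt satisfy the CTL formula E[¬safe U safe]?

No

Sat(¬safe) = {Grant, Halt, Load, Req, Done}
E[¬safe U safe]: least fixpoint, start Z0 = Sat(safe) = {Ack, Crit, Init, Retry}, add states in Sat(¬safe) with some successor in Z. Z1 = {Ack, Grant, Crit, Req, Done, Init, Retry}; Z2 = {Ack, Grant, Load, Crit, Req, Done, Init, Retry}; fixed.
Sat(E[¬safe U safe]) = {Ack, Grant, Load, Crit, Req, Done, Init, Retry}
Halt ∉ Sat(E[¬safe U safe]) = {Ack, Grant, Load, Crit, Req, Done, Init, Retry}, so the formula does not hold at Halt.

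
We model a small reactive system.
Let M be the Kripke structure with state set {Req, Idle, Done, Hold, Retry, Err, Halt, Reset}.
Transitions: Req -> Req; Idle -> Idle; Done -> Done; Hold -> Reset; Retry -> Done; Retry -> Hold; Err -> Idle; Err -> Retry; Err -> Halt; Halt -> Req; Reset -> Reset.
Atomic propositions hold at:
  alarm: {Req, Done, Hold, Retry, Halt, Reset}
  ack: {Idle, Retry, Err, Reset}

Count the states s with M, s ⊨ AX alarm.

Sat(AX alarm) = {s : every successor in {Req, Done, Hold, Retry, Halt, Reset}} = {Req, Done, Hold, Retry, Halt, Reset}
|Sat(AX alarm)| = |{Req, Done, Hold, Retry, Halt, Reset}| = 6.

6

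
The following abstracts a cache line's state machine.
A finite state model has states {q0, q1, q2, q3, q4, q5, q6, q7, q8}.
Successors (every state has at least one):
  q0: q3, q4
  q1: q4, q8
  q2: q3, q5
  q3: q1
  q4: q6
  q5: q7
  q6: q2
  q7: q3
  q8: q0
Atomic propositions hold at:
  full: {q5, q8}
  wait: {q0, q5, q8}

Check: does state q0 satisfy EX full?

No

Sat(EX full) = {s : some successor in {q5, q8}} = {q1, q2}
q0 ∉ Sat(EX full) = {q1, q2}, so the formula does not hold at q0.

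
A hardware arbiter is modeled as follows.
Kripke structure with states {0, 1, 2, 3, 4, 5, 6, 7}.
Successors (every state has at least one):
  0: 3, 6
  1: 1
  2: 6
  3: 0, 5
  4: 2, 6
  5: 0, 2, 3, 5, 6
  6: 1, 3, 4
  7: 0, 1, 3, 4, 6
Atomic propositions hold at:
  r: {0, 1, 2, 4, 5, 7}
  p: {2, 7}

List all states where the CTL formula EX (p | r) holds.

Sat(p | r) = {0, 1, 2, 4, 5, 7}
Sat(EX (p | r)) = {s : some successor in {0, 1, 2, 4, 5, 7}} = {1, 3, 4, 5, 6, 7}

{1, 3, 4, 5, 6, 7}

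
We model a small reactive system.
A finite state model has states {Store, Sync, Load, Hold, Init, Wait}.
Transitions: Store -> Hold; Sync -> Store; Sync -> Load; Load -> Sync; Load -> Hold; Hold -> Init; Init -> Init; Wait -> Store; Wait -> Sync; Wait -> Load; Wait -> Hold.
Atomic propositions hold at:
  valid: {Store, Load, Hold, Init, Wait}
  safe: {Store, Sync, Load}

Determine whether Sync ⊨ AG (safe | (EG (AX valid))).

Yes

Sat(AX valid) = {s : every successor in {Store, Load, Hold, Init, Wait}} = {Store, Sync, Hold, Init}
EG (AX valid): greatest fixpoint, start Z0 = {Store, Sync, Hold, Init}, keep only states in Sat with some successor in Z. Already a fixed point.
Sat(EG (AX valid)) = {Store, Sync, Hold, Init}
Sat(safe | (EG (AX valid))) = {Store, Sync, Load, Hold, Init}
AG (safe | (EG (AX valid))): greatest fixpoint, start Z0 = {Store, Sync, Load, Hold, Init}, keep only states in Sat with every successor in Z. Already a fixed point.
Sat(AG (safe | (EG (AX valid)))) = {Store, Sync, Load, Hold, Init}
Sync ∈ Sat(AG (safe | (EG (AX valid)))) = {Store, Sync, Load, Hold, Init}, so the formula holds at Sync.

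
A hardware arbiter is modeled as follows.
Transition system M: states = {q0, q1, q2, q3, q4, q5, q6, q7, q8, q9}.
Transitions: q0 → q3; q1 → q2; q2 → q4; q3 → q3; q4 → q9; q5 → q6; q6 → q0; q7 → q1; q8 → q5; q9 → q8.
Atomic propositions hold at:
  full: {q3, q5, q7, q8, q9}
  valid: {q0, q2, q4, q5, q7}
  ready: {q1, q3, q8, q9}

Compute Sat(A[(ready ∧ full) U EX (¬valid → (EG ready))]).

Sat(ready ∧ full) = {q3, q8, q9}
Sat(¬valid) = {q1, q3, q6, q8, q9}
EG ready: greatest fixpoint, start Z0 = {q1, q3, q8, q9}, keep only states in Sat with some successor in Z. Z1 = {q3, q9}; Z2 = {q3}; fixed.
Sat(EG ready) = {q3}
Sat(¬valid → (EG ready)) = {q0, q2, q3, q4, q5, q7}
Sat(EX (¬valid → (EG ready))) = {s : some successor in {q0, q2, q3, q4, q5, q7}} = {q0, q1, q2, q3, q6, q8}
A[(ready ∧ full) U EX (¬valid → (EG ready))]: least fixpoint, start Z0 = Sat(EX (¬valid → (EG ready))) = {q0, q1, q2, q3, q6, q8}, add states in Sat(ready ∧ full) with every successor in Z. Z1 = {q0, q1, q2, q3, q6, q8, q9}; fixed.
Sat(A[(ready ∧ full) U EX (¬valid → (EG ready))]) = {q0, q1, q2, q3, q6, q8, q9}

{q0, q1, q2, q3, q6, q8, q9}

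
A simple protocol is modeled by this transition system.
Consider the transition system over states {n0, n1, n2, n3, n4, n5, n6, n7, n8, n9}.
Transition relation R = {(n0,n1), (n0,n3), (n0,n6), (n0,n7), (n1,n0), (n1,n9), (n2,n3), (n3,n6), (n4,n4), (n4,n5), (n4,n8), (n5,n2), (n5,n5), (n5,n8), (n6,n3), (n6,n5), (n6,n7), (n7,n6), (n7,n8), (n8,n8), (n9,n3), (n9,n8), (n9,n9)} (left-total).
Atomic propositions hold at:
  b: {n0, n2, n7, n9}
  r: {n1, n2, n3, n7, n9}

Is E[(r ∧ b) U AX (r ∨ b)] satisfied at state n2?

Yes

Sat(r ∧ b) = {n2, n7, n9}
Sat(r ∨ b) = {n0, n1, n2, n3, n7, n9}
Sat(AX (r ∨ b)) = {s : every successor in {n0, n1, n2, n3, n7, n9}} = {n1, n2}
E[(r ∧ b) U AX (r ∨ b)]: least fixpoint, start Z0 = Sat(AX (r ∨ b)) = {n1, n2}, add states in Sat(r ∧ b) with some successor in Z. Already a fixed point.
Sat(E[(r ∧ b) U AX (r ∨ b)]) = {n1, n2}
n2 ∈ Sat(E[(r ∧ b) U AX (r ∨ b)]) = {n1, n2}, so the formula holds at n2.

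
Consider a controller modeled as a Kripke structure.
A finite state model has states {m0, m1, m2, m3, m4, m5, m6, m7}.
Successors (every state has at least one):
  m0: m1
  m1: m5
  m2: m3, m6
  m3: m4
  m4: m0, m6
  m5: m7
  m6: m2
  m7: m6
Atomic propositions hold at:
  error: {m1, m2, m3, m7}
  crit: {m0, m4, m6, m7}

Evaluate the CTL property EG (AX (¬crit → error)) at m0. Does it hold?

Sat(¬crit) = {m1, m2, m3, m5}
Sat(¬crit → error) = {m0, m1, m2, m3, m4, m6, m7}
Sat(AX (¬crit → error)) = {s : every successor in {m0, m1, m2, m3, m4, m6, m7}} = {m0, m2, m3, m4, m5, m6, m7}
EG (AX (¬crit → error)): greatest fixpoint, start Z0 = {m0, m2, m3, m4, m5, m6, m7}, keep only states in Sat with some successor in Z. Z1 = {m2, m3, m4, m5, m6, m7}; fixed.
Sat(EG (AX (¬crit → error))) = {m2, m3, m4, m5, m6, m7}
m0 ∉ Sat(EG (AX (¬crit → error))) = {m2, m3, m4, m5, m6, m7}, so the formula does not hold at m0.

No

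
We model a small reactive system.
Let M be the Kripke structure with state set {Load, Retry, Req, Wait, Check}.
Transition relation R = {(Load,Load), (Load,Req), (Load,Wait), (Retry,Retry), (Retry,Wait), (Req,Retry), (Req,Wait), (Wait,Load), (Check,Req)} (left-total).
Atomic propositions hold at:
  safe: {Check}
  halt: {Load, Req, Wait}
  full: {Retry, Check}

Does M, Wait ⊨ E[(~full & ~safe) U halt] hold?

Yes

Sat(~full) = {Load, Req, Wait}
Sat(~safe) = {Load, Retry, Req, Wait}
Sat(~full & ~safe) = {Load, Req, Wait}
E[(~full & ~safe) U halt]: least fixpoint, start Z0 = Sat(halt) = {Load, Req, Wait}, add states in Sat(~full & ~safe) with some successor in Z. Already a fixed point.
Sat(E[(~full & ~safe) U halt]) = {Load, Req, Wait}
Wait ∈ Sat(E[(~full & ~safe) U halt]) = {Load, Req, Wait}, so the formula holds at Wait.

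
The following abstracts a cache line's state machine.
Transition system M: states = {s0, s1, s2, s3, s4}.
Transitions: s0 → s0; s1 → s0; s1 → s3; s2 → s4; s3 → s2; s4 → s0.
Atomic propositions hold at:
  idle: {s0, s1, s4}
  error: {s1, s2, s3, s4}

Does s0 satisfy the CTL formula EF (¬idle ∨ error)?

No

Sat(¬idle) = {s2, s3}
Sat(¬idle ∨ error) = {s1, s2, s3, s4}
EF (¬idle ∨ error): least fixpoint, start Z0 = {s1, s2, s3, s4}, add states with some successor in Z. Already a fixed point.
Sat(EF (¬idle ∨ error)) = {s1, s2, s3, s4}
s0 ∉ Sat(EF (¬idle ∨ error)) = {s1, s2, s3, s4}, so the formula does not hold at s0.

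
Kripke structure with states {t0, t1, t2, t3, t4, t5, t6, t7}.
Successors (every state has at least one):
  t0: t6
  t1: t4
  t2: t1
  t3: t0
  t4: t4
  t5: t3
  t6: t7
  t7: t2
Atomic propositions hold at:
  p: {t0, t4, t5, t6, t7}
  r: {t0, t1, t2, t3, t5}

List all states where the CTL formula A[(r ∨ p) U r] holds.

Sat(r ∨ p) = {t0, t1, t2, t3, t4, t5, t6, t7}
A[(r ∨ p) U r]: least fixpoint, start Z0 = Sat(r) = {t0, t1, t2, t3, t5}, add states in Sat(r ∨ p) with every successor in Z. Z1 = {t0, t1, t2, t3, t5, t7}; Z2 = {t0, t1, t2, t3, t5, t6, t7}; fixed.
Sat(A[(r ∨ p) U r]) = {t0, t1, t2, t3, t5, t6, t7}

{t0, t1, t2, t3, t5, t6, t7}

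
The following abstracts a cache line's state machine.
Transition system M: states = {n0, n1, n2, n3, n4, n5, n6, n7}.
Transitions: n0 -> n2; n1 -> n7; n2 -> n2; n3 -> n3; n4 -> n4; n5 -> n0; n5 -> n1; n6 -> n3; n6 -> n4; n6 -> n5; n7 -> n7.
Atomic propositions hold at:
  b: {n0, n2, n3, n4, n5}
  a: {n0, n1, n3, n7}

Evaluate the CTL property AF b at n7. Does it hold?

AF b: least fixpoint, start Z0 = {n0, n2, n3, n4, n5}, add states with every successor in Z. Z1 = {n0, n2, n3, n4, n5, n6}; fixed.
Sat(AF b) = {n0, n2, n3, n4, n5, n6}
n7 ∉ Sat(AF b) = {n0, n2, n3, n4, n5, n6}, so the formula does not hold at n7.

No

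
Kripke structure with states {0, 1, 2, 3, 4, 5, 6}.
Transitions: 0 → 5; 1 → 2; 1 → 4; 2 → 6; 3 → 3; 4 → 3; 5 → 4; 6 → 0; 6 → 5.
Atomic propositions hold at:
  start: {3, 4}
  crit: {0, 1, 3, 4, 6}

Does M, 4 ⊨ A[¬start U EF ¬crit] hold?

No

Sat(¬start) = {0, 1, 2, 5, 6}
Sat(¬crit) = {2, 5}
EF ¬crit: least fixpoint, start Z0 = {2, 5}, add states with some successor in Z. Z1 = {0, 1, 2, 5, 6}; fixed.
Sat(EF ¬crit) = {0, 1, 2, 5, 6}
A[¬start U EF ¬crit]: least fixpoint, start Z0 = Sat(EF ¬crit) = {0, 1, 2, 5, 6}, add states in Sat(¬start) with every successor in Z. Already a fixed point.
Sat(A[¬start U EF ¬crit]) = {0, 1, 2, 5, 6}
4 ∉ Sat(A[¬start U EF ¬crit]) = {0, 1, 2, 5, 6}, so the formula does not hold at 4.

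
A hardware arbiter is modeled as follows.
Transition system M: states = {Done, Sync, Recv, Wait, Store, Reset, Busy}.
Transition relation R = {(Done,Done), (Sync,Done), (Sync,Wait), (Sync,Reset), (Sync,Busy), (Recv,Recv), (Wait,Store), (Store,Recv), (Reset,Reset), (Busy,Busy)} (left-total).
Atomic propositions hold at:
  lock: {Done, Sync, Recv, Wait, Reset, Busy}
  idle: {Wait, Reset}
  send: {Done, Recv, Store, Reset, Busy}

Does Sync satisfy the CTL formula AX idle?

Sat(AX idle) = {s : every successor in {Wait, Reset}} = {Reset}
Sync ∉ Sat(AX idle) = {Reset}, so the formula does not hold at Sync.

No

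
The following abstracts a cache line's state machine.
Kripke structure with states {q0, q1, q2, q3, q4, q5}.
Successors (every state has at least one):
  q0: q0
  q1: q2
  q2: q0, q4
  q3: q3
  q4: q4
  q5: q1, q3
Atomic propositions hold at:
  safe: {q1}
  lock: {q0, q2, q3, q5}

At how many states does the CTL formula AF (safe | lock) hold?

5

Sat(safe | lock) = {q0, q1, q2, q3, q5}
AF (safe | lock): least fixpoint, start Z0 = {q0, q1, q2, q3, q5}, add states with every successor in Z. Already a fixed point.
Sat(AF (safe | lock)) = {q0, q1, q2, q3, q5}
|Sat(AF (safe | lock))| = |{q0, q1, q2, q3, q5}| = 5.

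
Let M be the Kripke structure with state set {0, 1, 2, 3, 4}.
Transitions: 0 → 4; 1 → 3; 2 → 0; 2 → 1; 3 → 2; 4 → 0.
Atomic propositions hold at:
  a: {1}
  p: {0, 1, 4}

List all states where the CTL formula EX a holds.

Sat(EX a) = {s : some successor in {1}} = {2}

{2}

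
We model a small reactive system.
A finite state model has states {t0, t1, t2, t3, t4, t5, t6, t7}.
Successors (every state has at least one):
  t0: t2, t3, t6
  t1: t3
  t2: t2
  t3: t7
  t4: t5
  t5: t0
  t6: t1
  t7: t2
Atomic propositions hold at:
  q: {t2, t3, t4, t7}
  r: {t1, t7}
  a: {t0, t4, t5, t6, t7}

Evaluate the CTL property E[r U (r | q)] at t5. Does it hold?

No

Sat(r | q) = {t1, t2, t3, t4, t7}
E[r U (r | q)]: least fixpoint, start Z0 = Sat((r | q)) = {t1, t2, t3, t4, t7}, add states in Sat(r) with some successor in Z. Already a fixed point.
Sat(E[r U (r | q)]) = {t1, t2, t3, t4, t7}
t5 ∉ Sat(E[r U (r | q)]) = {t1, t2, t3, t4, t7}, so the formula does not hold at t5.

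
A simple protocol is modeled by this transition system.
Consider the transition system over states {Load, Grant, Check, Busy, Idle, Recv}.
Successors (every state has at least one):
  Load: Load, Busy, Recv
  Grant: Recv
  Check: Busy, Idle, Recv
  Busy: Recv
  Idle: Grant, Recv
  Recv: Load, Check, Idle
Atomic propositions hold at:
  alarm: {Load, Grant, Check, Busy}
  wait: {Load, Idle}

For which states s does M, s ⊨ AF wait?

AF wait: least fixpoint, start Z0 = {Load, Idle}, add states with every successor in Z. Already a fixed point.
Sat(AF wait) = {Load, Idle}

{Load, Idle}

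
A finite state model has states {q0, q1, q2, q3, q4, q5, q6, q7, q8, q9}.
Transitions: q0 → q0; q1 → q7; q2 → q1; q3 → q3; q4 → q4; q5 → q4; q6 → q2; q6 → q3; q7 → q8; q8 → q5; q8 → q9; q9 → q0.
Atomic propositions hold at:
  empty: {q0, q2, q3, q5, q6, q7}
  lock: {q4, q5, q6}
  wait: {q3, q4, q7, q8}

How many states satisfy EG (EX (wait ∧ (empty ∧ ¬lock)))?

2

Sat(¬lock) = {q0, q1, q2, q3, q7, q8, q9}
Sat(empty ∧ ¬lock) = {q0, q2, q3, q7}
Sat(wait ∧ (empty ∧ ¬lock)) = {q3, q7}
Sat(EX (wait ∧ (empty ∧ ¬lock))) = {s : some successor in {q3, q7}} = {q1, q3, q6}
EG (EX (wait ∧ (empty ∧ ¬lock))): greatest fixpoint, start Z0 = {q1, q3, q6}, keep only states in Sat with some successor in Z. Z1 = {q3, q6}; fixed.
Sat(EG (EX (wait ∧ (empty ∧ ¬lock)))) = {q3, q6}
|Sat(EG (EX (wait ∧ (empty ∧ ¬lock))))| = |{q3, q6}| = 2.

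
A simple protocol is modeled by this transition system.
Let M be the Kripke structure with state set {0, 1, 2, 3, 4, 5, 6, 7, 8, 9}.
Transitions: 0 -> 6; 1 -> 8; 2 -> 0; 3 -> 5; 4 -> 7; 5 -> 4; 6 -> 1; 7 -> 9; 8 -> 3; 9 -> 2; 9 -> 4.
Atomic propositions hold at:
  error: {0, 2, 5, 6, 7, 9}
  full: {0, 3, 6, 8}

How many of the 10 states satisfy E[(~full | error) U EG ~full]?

4

Sat(~full) = {1, 2, 4, 5, 7, 9}
Sat(~full | error) = {0, 1, 2, 4, 5, 6, 7, 9}
EG ~full: greatest fixpoint, start Z0 = {1, 2, 4, 5, 7, 9}, keep only states in Sat with some successor in Z. Z1 = {4, 5, 7, 9}; fixed.
Sat(EG ~full) = {4, 5, 7, 9}
E[(~full | error) U EG ~full]: least fixpoint, start Z0 = Sat(EG ~full) = {4, 5, 7, 9}, add states in Sat(~full | error) with some successor in Z. Already a fixed point.
Sat(E[(~full | error) U EG ~full]) = {4, 5, 7, 9}
|Sat(E[(~full | error) U EG ~full])| = |{4, 5, 7, 9}| = 4.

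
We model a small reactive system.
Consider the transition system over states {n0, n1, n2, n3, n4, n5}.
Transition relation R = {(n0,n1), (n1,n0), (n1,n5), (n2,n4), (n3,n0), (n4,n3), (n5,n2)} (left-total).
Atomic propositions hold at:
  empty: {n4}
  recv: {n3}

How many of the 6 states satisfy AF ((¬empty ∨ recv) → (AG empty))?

3

Sat(¬empty) = {n0, n1, n2, n3, n5}
Sat(¬empty ∨ recv) = {n0, n1, n2, n3, n5}
AG empty: greatest fixpoint, start Z0 = {n4}, keep only states in Sat with every successor in Z. Z1 = ∅; fixed.
Sat(AG empty) = ∅
Sat((¬empty ∨ recv) → (AG empty)) = {n4}
AF ((¬empty ∨ recv) → (AG empty)): least fixpoint, start Z0 = {n4}, add states with every successor in Z. Z1 = {n2, n4}; Z2 = {n2, n4, n5}; fixed.
Sat(AF ((¬empty ∨ recv) → (AG empty))) = {n2, n4, n5}
|Sat(AF ((¬empty ∨ recv) → (AG empty)))| = |{n2, n4, n5}| = 3.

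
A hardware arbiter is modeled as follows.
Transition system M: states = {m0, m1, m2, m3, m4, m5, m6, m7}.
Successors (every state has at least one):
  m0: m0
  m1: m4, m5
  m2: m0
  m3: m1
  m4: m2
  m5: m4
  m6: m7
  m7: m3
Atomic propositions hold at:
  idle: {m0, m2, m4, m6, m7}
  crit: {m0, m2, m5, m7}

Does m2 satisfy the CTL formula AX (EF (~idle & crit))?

Sat(~idle) = {m1, m3, m5}
Sat(~idle & crit) = {m5}
EF (~idle & crit): least fixpoint, start Z0 = {m5}, add states with some successor in Z. Z1 = {m1, m5}; Z2 = {m1, m3, m5}; Z3 = {m1, m3, m5, m7}; Z4 = {m1, m3, m5, m6, m7}; fixed.
Sat(EF (~idle & crit)) = {m1, m3, m5, m6, m7}
Sat(AX (EF (~idle & crit))) = {s : every successor in {m1, m3, m5, m6, m7}} = {m3, m6, m7}
m2 ∉ Sat(AX (EF (~idle & crit))) = {m3, m6, m7}, so the formula does not hold at m2.

No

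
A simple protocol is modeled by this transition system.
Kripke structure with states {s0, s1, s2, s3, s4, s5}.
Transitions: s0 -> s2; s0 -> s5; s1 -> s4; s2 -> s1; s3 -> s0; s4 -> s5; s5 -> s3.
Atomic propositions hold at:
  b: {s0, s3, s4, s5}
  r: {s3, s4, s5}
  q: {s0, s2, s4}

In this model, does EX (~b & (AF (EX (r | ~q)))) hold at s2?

Sat(~b) = {s1, s2}
Sat(~q) = {s1, s3, s5}
Sat(r | ~q) = {s1, s3, s4, s5}
Sat(EX (r | ~q)) = {s : some successor in {s1, s3, s4, s5}} = {s0, s1, s2, s4, s5}
AF (EX (r | ~q)): least fixpoint, start Z0 = {s0, s1, s2, s4, s5}, add states with every successor in Z. Z1 = {s0, s1, s2, s3, s4, s5}; fixed.
Sat(AF (EX (r | ~q))) = {s0, s1, s2, s3, s4, s5}
Sat(~b & (AF (EX (r | ~q)))) = {s1, s2}
Sat(EX (~b & (AF (EX (r | ~q))))) = {s : some successor in {s1, s2}} = {s0, s2}
s2 ∈ Sat(EX (~b & (AF (EX (r | ~q))))) = {s0, s2}, so the formula holds at s2.

Yes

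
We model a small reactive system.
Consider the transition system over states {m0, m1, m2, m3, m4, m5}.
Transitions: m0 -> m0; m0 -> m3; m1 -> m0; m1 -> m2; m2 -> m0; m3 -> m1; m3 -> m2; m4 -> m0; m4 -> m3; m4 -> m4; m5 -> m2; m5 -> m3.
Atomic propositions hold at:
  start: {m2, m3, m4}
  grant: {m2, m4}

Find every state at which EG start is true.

EG start: greatest fixpoint, start Z0 = {m2, m3, m4}, keep only states in Sat with some successor in Z. Z1 = {m3, m4}; Z2 = {m4}; fixed.
Sat(EG start) = {m4}

{m4}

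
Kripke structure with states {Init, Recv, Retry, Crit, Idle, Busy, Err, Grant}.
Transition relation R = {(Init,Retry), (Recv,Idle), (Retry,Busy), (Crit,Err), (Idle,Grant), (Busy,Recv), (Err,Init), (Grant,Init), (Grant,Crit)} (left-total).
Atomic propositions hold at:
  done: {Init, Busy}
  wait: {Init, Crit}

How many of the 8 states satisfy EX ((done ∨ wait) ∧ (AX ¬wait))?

Sat(done ∨ wait) = {Init, Crit, Busy}
Sat(¬wait) = {Recv, Retry, Idle, Busy, Err, Grant}
Sat(AX ¬wait) = {s : every successor in {Recv, Retry, Idle, Busy, Err, Grant}} = {Init, Recv, Retry, Crit, Idle, Busy}
Sat((done ∨ wait) ∧ (AX ¬wait)) = {Init, Crit, Busy}
Sat(EX ((done ∨ wait) ∧ (AX ¬wait))) = {s : some successor in {Init, Crit, Busy}} = {Retry, Err, Grant}
|Sat(EX ((done ∨ wait) ∧ (AX ¬wait)))| = |{Retry, Err, Grant}| = 3.

3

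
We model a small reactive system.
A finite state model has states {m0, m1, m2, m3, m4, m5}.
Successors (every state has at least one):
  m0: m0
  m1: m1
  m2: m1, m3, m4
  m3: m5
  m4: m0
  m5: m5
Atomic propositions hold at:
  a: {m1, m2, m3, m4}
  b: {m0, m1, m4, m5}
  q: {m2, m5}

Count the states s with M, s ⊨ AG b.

AG b: greatest fixpoint, start Z0 = {m0, m1, m4, m5}, keep only states in Sat with every successor in Z. Already a fixed point.
Sat(AG b) = {m0, m1, m4, m5}
|Sat(AG b)| = |{m0, m1, m4, m5}| = 4.

4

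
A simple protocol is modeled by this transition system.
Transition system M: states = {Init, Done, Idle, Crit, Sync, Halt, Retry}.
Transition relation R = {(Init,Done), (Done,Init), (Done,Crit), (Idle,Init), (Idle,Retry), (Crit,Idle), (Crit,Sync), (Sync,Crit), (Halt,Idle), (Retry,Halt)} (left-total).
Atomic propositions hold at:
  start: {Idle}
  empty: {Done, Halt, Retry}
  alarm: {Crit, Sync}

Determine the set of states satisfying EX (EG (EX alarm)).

Sat(EX alarm) = {s : some successor in {Crit, Sync}} = {Done, Crit, Sync}
EG (EX alarm): greatest fixpoint, start Z0 = {Done, Crit, Sync}, keep only states in Sat with some successor in Z. Already a fixed point.
Sat(EG (EX alarm)) = {Done, Crit, Sync}
Sat(EX (EG (EX alarm))) = {s : some successor in {Done, Crit, Sync}} = {Init, Done, Crit, Sync}

{Init, Done, Crit, Sync}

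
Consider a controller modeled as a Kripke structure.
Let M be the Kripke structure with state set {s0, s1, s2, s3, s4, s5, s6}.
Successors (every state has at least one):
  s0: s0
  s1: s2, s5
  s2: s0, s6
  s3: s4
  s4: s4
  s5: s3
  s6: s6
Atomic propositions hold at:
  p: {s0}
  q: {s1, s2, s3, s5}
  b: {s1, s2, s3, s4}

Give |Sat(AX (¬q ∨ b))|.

Sat(¬q) = {s0, s4, s6}
Sat(¬q ∨ b) = {s0, s1, s2, s3, s4, s6}
Sat(AX (¬q ∨ b)) = {s : every successor in {s0, s1, s2, s3, s4, s6}} = {s0, s2, s3, s4, s5, s6}
|Sat(AX (¬q ∨ b))| = |{s0, s2, s3, s4, s5, s6}| = 6.

6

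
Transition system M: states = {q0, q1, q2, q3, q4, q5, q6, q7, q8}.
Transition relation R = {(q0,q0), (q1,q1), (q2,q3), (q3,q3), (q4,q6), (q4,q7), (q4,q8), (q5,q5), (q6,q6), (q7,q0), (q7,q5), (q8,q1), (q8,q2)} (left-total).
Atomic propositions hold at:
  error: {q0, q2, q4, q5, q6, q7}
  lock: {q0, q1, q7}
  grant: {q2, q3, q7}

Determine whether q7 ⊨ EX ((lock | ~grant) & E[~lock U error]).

Yes

Sat(~grant) = {q0, q1, q4, q5, q6, q8}
Sat(lock | ~grant) = {q0, q1, q4, q5, q6, q7, q8}
Sat(~lock) = {q2, q3, q4, q5, q6, q8}
E[~lock U error]: least fixpoint, start Z0 = Sat(error) = {q0, q2, q4, q5, q6, q7}, add states in Sat(~lock) with some successor in Z. Z1 = {q0, q2, q4, q5, q6, q7, q8}; fixed.
Sat(E[~lock U error]) = {q0, q2, q4, q5, q6, q7, q8}
Sat((lock | ~grant) & E[~lock U error]) = {q0, q4, q5, q6, q7, q8}
Sat(EX ((lock | ~grant) & E[~lock U error])) = {s : some successor in {q0, q4, q5, q6, q7, q8}} = {q0, q4, q5, q6, q7}
q7 ∈ Sat(EX ((lock | ~grant) & E[~lock U error])) = {q0, q4, q5, q6, q7}, so the formula holds at q7.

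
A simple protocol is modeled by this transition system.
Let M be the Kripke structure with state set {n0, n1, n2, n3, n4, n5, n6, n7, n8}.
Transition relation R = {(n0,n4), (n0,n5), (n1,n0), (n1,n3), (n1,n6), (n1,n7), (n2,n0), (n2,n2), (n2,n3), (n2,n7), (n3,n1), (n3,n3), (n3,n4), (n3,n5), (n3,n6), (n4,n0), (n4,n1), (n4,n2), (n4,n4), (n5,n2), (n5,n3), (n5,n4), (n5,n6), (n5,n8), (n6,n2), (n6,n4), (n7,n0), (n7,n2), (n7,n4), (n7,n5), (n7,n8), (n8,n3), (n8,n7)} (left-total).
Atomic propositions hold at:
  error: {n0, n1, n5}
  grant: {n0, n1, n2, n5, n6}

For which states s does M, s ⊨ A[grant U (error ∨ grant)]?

{n0, n1, n2, n5, n6}

Sat(error ∨ grant) = {n0, n1, n2, n5, n6}
A[grant U (error ∨ grant)]: least fixpoint, start Z0 = Sat((error ∨ grant)) = {n0, n1, n2, n5, n6}, add states in Sat(grant) with every successor in Z. Already a fixed point.
Sat(A[grant U (error ∨ grant)]) = {n0, n1, n2, n5, n6}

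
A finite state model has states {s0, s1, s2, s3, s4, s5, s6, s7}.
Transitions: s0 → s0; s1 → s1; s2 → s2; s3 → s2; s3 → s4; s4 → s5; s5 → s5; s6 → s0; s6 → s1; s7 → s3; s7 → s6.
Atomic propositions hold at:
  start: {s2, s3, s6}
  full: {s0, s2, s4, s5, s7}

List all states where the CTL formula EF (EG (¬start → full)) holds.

{s0, s2, s3, s4, s5, s6, s7}

Sat(¬start) = {s0, s1, s4, s5, s7}
Sat(¬start → full) = {s0, s2, s3, s4, s5, s6, s7}
EG (¬start → full): greatest fixpoint, start Z0 = {s0, s2, s3, s4, s5, s6, s7}, keep only states in Sat with some successor in Z. Already a fixed point.
Sat(EG (¬start → full)) = {s0, s2, s3, s4, s5, s6, s7}
EF (EG (¬start → full)): least fixpoint, start Z0 = {s0, s2, s3, s4, s5, s6, s7}, add states with some successor in Z. Already a fixed point.
Sat(EF (EG (¬start → full))) = {s0, s2, s3, s4, s5, s6, s7}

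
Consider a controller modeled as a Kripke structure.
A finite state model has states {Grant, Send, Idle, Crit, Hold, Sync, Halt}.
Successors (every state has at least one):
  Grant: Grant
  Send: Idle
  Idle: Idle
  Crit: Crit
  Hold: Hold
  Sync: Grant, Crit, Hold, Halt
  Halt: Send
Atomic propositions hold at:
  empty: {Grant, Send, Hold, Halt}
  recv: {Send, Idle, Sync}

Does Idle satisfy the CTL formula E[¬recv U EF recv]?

Yes

Sat(¬recv) = {Grant, Crit, Hold, Halt}
EF recv: least fixpoint, start Z0 = {Send, Idle, Sync}, add states with some successor in Z. Z1 = {Send, Idle, Sync, Halt}; fixed.
Sat(EF recv) = {Send, Idle, Sync, Halt}
E[¬recv U EF recv]: least fixpoint, start Z0 = Sat(EF recv) = {Send, Idle, Sync, Halt}, add states in Sat(¬recv) with some successor in Z. Already a fixed point.
Sat(E[¬recv U EF recv]) = {Send, Idle, Sync, Halt}
Idle ∈ Sat(E[¬recv U EF recv]) = {Send, Idle, Sync, Halt}, so the formula holds at Idle.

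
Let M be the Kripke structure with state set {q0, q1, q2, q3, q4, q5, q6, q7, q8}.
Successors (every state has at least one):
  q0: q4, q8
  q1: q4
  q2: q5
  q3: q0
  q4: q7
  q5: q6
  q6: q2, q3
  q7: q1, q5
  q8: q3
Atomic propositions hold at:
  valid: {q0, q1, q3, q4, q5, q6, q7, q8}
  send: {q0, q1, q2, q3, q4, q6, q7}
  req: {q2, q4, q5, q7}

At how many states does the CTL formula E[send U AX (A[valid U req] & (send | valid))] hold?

7

A[valid U req]: least fixpoint, start Z0 = Sat(req) = {q2, q4, q5, q7}, add states in Sat(valid) with every successor in Z. Z1 = {q1, q2, q4, q5, q7}; fixed.
Sat(A[valid U req]) = {q1, q2, q4, q5, q7}
Sat(send | valid) = {q0, q1, q2, q3, q4, q5, q6, q7, q8}
Sat(A[valid U req] & (send | valid)) = {q1, q2, q4, q5, q7}
Sat(AX (A[valid U req] & (send | valid))) = {s : every successor in {q1, q2, q4, q5, q7}} = {q1, q2, q4, q7}
E[send U AX (A[valid U req] & (send | valid))]: least fixpoint, start Z0 = Sat(AX (A[valid U req] & (send | valid))) = {q1, q2, q4, q7}, add states in Sat(send) with some successor in Z. Z1 = {q0, q1, q2, q4, q6, q7}; Z2 = {q0, q1, q2, q3, q4, q6, q7}; fixed.
Sat(E[send U AX (A[valid U req] & (send | valid))]) = {q0, q1, q2, q3, q4, q6, q7}
|Sat(E[send U AX (A[valid U req] & (send | valid))])| = |{q0, q1, q2, q3, q4, q6, q7}| = 7.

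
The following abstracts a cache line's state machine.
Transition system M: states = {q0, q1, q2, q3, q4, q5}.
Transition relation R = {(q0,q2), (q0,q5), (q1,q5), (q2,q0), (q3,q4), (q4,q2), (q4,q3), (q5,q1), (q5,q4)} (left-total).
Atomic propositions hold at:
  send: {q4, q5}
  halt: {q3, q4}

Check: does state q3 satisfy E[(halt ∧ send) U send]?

No

Sat(halt ∧ send) = {q4}
E[(halt ∧ send) U send]: least fixpoint, start Z0 = Sat(send) = {q4, q5}, add states in Sat(halt ∧ send) with some successor in Z. Already a fixed point.
Sat(E[(halt ∧ send) U send]) = {q4, q5}
q3 ∉ Sat(E[(halt ∧ send) U send]) = {q4, q5}, so the formula does not hold at q3.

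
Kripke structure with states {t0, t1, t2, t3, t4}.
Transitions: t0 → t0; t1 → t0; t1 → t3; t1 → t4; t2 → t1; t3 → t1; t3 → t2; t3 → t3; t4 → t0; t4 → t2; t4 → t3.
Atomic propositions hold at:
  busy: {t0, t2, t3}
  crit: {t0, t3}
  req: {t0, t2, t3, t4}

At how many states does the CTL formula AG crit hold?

1

AG crit: greatest fixpoint, start Z0 = {t0, t3}, keep only states in Sat with every successor in Z. Z1 = {t0}; fixed.
Sat(AG crit) = {t0}
|Sat(AG crit)| = |{t0}| = 1.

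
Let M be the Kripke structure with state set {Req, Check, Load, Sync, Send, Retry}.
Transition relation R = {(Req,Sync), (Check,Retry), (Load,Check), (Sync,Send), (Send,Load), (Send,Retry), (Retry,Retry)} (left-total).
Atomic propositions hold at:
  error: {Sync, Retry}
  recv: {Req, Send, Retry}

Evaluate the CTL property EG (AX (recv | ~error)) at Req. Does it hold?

Sat(~error) = {Req, Check, Load, Send}
Sat(recv | ~error) = {Req, Check, Load, Send, Retry}
Sat(AX (recv | ~error)) = {s : every successor in {Req, Check, Load, Send, Retry}} = {Check, Load, Sync, Send, Retry}
EG (AX (recv | ~error)): greatest fixpoint, start Z0 = {Check, Load, Sync, Send, Retry}, keep only states in Sat with some successor in Z. Already a fixed point.
Sat(EG (AX (recv | ~error))) = {Check, Load, Sync, Send, Retry}
Req ∉ Sat(EG (AX (recv | ~error))) = {Check, Load, Sync, Send, Retry}, so the formula does not hold at Req.

No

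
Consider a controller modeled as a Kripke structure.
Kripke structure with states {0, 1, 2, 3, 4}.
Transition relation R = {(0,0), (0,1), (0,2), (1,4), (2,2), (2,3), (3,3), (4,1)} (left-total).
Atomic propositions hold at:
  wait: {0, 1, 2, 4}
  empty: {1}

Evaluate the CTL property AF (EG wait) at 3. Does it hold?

EG wait: greatest fixpoint, start Z0 = {0, 1, 2, 4}, keep only states in Sat with some successor in Z. Already a fixed point.
Sat(EG wait) = {0, 1, 2, 4}
AF (EG wait): least fixpoint, start Z0 = {0, 1, 2, 4}, add states with every successor in Z. Already a fixed point.
Sat(AF (EG wait)) = {0, 1, 2, 4}
3 ∉ Sat(AF (EG wait)) = {0, 1, 2, 4}, so the formula does not hold at 3.

No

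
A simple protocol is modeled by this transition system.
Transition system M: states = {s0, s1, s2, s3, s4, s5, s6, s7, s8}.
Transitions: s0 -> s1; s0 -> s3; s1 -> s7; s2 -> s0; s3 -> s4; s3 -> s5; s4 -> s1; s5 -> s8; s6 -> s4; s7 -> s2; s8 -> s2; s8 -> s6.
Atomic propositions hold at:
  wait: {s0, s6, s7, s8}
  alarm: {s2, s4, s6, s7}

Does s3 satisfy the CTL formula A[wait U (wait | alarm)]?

No

Sat(wait | alarm) = {s0, s2, s4, s6, s7, s8}
A[wait U (wait | alarm)]: least fixpoint, start Z0 = Sat((wait | alarm)) = {s0, s2, s4, s6, s7, s8}, add states in Sat(wait) with every successor in Z. Already a fixed point.
Sat(A[wait U (wait | alarm)]) = {s0, s2, s4, s6, s7, s8}
s3 ∉ Sat(A[wait U (wait | alarm)]) = {s0, s2, s4, s6, s7, s8}, so the formula does not hold at s3.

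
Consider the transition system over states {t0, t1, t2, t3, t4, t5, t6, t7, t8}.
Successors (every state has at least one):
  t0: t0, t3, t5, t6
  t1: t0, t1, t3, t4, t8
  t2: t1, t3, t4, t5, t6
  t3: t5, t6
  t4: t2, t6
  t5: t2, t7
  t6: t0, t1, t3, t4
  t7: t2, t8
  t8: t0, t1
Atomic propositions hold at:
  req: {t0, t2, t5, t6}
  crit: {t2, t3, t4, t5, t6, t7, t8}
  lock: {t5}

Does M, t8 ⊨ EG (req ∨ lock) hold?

Sat(req ∨ lock) = {t0, t2, t5, t6}
EG (req ∨ lock): greatest fixpoint, start Z0 = {t0, t2, t5, t6}, keep only states in Sat with some successor in Z. Already a fixed point.
Sat(EG (req ∨ lock)) = {t0, t2, t5, t6}
t8 ∉ Sat(EG (req ∨ lock)) = {t0, t2, t5, t6}, so the formula does not hold at t8.

No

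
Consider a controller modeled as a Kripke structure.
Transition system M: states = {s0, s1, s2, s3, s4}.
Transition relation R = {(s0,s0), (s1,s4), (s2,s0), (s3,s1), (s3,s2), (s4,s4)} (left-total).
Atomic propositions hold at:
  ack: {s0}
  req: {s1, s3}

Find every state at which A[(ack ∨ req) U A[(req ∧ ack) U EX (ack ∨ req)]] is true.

Sat(ack ∨ req) = {s0, s1, s3}
Sat(req ∧ ack) = ∅
Sat(EX (ack ∨ req)) = {s : some successor in {s0, s1, s3}} = {s0, s2, s3}
A[(req ∧ ack) U EX (ack ∨ req)]: least fixpoint, start Z0 = Sat(EX (ack ∨ req)) = {s0, s2, s3}, add states in Sat(req ∧ ack) with every successor in Z. Already a fixed point.
Sat(A[(req ∧ ack) U EX (ack ∨ req)]) = {s0, s2, s3}
A[(ack ∨ req) U A[(req ∧ ack) U EX (ack ∨ req)]]: least fixpoint, start Z0 = Sat(A[(req ∧ ack) U EX (ack ∨ req)]) = {s0, s2, s3}, add states in Sat(ack ∨ req) with every successor in Z. Already a fixed point.
Sat(A[(ack ∨ req) U A[(req ∧ ack) U EX (ack ∨ req)]]) = {s0, s2, s3}

{s0, s2, s3}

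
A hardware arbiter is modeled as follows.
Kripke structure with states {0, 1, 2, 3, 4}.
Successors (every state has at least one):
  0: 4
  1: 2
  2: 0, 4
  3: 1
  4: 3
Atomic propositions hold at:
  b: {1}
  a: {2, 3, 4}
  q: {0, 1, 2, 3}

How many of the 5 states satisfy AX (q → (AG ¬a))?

Sat(¬a) = {0, 1}
AG ¬a: greatest fixpoint, start Z0 = {0, 1}, keep only states in Sat with every successor in Z. Z1 = ∅; fixed.
Sat(AG ¬a) = ∅
Sat(q → (AG ¬a)) = {4}
Sat(AX (q → (AG ¬a))) = {s : every successor in {4}} = {0}
|Sat(AX (q → (AG ¬a)))| = |{0}| = 1.

1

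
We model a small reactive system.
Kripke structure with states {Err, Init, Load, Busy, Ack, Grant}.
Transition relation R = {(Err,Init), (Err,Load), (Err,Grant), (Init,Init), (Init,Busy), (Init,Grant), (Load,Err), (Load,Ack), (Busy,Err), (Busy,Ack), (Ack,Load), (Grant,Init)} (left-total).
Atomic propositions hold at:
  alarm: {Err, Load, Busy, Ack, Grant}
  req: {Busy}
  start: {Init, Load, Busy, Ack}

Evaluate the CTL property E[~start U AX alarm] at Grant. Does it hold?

Sat(~start) = {Err, Grant}
Sat(AX alarm) = {s : every successor in {Err, Load, Busy, Ack, Grant}} = {Load, Busy, Ack}
E[~start U AX alarm]: least fixpoint, start Z0 = Sat(AX alarm) = {Load, Busy, Ack}, add states in Sat(~start) with some successor in Z. Z1 = {Err, Load, Busy, Ack}; fixed.
Sat(E[~start U AX alarm]) = {Err, Load, Busy, Ack}
Grant ∉ Sat(E[~start U AX alarm]) = {Err, Load, Busy, Ack}, so the formula does not hold at Grant.

No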